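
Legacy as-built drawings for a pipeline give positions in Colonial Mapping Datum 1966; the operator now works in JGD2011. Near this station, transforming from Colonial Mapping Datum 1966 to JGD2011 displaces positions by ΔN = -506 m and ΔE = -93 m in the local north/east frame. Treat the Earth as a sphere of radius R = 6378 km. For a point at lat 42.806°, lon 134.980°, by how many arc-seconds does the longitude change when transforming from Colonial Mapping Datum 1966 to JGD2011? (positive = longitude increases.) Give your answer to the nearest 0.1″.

At latitude 42.806°, cos φ = 0.733659.
One radian of longitude at latitude φ spans R cos φ, so Δλ = ΔE / (R cos φ) = -93.0 / (6378000 × 0.733659) = -1.9875e-05 rad = -4.099″.

Δλ = -4.1″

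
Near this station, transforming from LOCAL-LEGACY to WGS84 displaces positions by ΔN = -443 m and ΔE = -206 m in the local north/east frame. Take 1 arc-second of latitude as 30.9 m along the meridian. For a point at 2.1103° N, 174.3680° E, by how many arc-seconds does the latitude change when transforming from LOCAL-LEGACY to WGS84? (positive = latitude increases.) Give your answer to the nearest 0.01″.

Δφ = -14.34″

1″ of latitude = 30.90 m, so Δφ = -443.0 / 30.90 = -14.337″.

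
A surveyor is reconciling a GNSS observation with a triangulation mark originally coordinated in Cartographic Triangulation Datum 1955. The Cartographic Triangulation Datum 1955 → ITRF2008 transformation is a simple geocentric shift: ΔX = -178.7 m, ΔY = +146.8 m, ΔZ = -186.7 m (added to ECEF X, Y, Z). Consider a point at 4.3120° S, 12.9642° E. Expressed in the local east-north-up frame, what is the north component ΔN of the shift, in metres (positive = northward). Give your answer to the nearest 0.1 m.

The local north axis is (−sin φ cos λ, −sin φ sin λ, cos φ), giving ΔN = -13.094 + 2.476 − 186.172 = -196.79 m.

ΔN = -196.8 m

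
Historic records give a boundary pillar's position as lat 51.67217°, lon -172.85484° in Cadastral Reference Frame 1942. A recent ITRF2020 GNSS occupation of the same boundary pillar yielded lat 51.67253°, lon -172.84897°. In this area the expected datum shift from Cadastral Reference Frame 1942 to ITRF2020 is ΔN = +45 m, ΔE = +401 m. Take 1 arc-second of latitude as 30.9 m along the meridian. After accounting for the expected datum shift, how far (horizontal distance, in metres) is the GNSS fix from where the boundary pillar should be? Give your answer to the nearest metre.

6 m

Observed coordinate differences: Δφ = +0.00036°, Δλ = +0.00587°.
Converting to metres (1° lat = 111240 m, cos φ = 0.620160): observed ΔN = 40.0 m, observed ΔE = 405.0 m.
Subtracting the expected shift leaves a residual of 40.0 − (45) = -5.0 m north and 405.0 − (401) = 4.0 m east.
Residual distance = √((-5.0)² + 4.0²) = 6.3 m.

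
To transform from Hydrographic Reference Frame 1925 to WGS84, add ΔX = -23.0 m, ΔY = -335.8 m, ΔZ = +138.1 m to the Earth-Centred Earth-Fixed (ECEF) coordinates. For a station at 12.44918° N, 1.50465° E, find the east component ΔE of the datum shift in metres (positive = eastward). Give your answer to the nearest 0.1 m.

ΔE = -335.1 m

At φ = 12.44918°, λ = 1.50465°: sin φ = 0.215574, cos φ = 0.976488, sin λ = 0.026258, cos λ = 0.999655.
ΔE = −sin λ·ΔX + cos λ·ΔY = −(0.026258)·(-23.0) + (0.999655)·(-335.8) = -335.08 m.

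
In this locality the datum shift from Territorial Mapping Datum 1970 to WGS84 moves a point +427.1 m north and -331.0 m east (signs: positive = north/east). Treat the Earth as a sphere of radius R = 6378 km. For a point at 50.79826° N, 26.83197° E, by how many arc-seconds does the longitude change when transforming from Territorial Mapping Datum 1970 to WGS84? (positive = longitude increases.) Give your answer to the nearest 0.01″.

Δλ = -16.94″

At latitude 50.79826°, cos φ = 0.632053.
One radian of longitude at latitude φ spans R cos φ, so Δλ = ΔE / (R cos φ) = -331.0 / (6378000 × 0.632053) = -8.2109e-05 rad = -16.936″.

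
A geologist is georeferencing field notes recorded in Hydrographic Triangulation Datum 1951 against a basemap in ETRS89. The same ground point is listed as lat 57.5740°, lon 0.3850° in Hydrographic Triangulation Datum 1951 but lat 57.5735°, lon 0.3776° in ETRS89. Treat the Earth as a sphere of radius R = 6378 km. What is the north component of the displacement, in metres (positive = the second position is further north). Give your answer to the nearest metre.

ΔN = -56 m

Δφ = 57.5735° − 57.5740° = -0.0005°; Δλ = 0.3776° − 0.3850° = -0.0074°.
1° along a meridian = πR/180 = 111317 m.
ΔN = Δφ × 111317 = -55.7 m; ΔE = Δλ × 111317 × cos(57.5740°) = -0.0074 × 111317 × 0.536210 = -441.7 m.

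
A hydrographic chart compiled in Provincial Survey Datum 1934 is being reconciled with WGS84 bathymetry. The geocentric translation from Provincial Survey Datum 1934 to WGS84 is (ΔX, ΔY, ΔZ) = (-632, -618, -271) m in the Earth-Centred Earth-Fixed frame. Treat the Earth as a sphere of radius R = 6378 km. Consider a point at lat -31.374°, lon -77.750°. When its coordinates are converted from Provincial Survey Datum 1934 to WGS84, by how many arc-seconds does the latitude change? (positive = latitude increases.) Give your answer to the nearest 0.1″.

sin φ = -0.520622, cos φ = 0.853787, sin λ = -0.977231, cos λ = 0.212178.
North component: ΔN = −sin φ cos λ·ΔX − sin φ sin λ·ΔY + cos φ·ΔZ = −(-0.520622)(0.212178)(-632) − (-0.520622)(-0.977231)(-618) + (0.853787)(-271) = 13.23 m.
1° of latitude spans πR/180 = 111317 m, so Δφ = 13.23 / 111317 × 3600 = 0.428″.

Δφ = 0.4″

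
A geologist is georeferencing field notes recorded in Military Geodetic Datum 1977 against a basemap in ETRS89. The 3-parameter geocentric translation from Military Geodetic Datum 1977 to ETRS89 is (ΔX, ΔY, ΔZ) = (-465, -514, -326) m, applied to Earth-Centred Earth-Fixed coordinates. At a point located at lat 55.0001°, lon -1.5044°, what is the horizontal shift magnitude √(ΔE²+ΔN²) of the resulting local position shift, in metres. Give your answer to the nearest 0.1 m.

At φ = 55.0001°, λ = -1.5044°: sin φ = 0.819153, cos φ = 0.573575, sin λ = -0.026254, cos λ = 0.999655.
ΔE = −sin λ·ΔX + cos λ·ΔY = −(-0.026254)·(-465) + (0.999655)·(-514) = -526.03 m.
ΔN = −sin φ cos λ·ΔX − sin φ sin λ·ΔY + cos φ·ΔZ = −(0.819153)(0.999655)(-465) − (0.819153)(-0.026254)(-514) + (0.573575)(-326) = 182.74 m.
Horizontal magnitude = √(ΔE² + ΔN²) = √((-526.03)² + 182.74²) = 556.87 m.

556.9 m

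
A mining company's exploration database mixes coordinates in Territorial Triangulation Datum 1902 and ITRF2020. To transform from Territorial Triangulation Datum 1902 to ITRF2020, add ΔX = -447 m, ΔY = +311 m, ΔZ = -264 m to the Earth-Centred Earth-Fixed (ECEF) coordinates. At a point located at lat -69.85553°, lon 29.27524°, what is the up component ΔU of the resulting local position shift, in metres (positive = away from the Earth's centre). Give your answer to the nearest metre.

ΔU = 166 m

At φ = -69.85553°, λ = 29.27524°: sin φ = -0.938827, cos φ = 0.344388, sin λ = 0.489006, cos λ = 0.872281.
ΔU = cos φ cos λ·ΔX + cos φ sin λ·ΔY + sin φ·ΔZ = (0.344388)(0.872281)(-447) + (0.344388)(0.489006)(311) + (-0.938827)(-264) = 165.94 m.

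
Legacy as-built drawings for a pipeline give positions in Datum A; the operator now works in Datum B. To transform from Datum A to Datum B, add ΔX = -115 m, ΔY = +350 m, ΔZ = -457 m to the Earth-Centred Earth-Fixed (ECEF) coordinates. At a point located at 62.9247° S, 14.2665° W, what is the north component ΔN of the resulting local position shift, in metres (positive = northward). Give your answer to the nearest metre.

ΔN = -384 m

The local north axis is (−sin φ cos λ, −sin φ sin λ, cos φ), giving ΔN = -99.239 − 76.799 − 208.009 = -384.05 m.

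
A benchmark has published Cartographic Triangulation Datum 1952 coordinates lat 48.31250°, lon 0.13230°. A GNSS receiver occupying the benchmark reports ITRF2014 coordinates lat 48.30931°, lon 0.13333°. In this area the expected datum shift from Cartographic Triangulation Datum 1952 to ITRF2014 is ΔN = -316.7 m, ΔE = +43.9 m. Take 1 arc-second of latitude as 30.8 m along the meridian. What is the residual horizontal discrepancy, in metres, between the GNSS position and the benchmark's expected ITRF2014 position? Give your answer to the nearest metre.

49 m

Observed coordinate differences: Δφ = -0.00319°, Δλ = +0.00103°.
Converting to metres (1° lat = 110880 m, cos φ = 0.665067): observed ΔN = -353.7 m, observed ΔE = 76.0 m.
Subtracting the expected shift leaves a residual of -353.7 − (-316.7) = -37.0 m north and 76.0 − (43.9) = 32.1 m east.
Residual distance = √((-37.0)² + 32.1²) = 49.0 m.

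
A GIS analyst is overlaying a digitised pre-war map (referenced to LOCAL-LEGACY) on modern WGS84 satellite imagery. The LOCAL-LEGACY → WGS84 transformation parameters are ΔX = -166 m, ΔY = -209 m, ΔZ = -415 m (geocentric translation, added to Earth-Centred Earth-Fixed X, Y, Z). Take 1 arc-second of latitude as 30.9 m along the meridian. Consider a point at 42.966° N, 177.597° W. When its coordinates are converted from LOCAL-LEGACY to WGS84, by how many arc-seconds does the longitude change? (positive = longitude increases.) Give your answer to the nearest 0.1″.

Δλ = 8.9″

sin φ = 0.681564, cos φ = 0.731758, sin λ = -0.041928, cos λ = -0.999121.
East component: ΔE = −sin λ·ΔX + cos λ·ΔY = −(-0.041928)(-166) + (-0.999121)(-209) = 201.86 m.
1° of latitude spans 3600 × 30.90 = 111240 m; at latitude φ, 1° of longitude spans that × cos φ = 81400.8 m, so Δλ = 201.86 / 81400.8 × 3600 = 8.927″.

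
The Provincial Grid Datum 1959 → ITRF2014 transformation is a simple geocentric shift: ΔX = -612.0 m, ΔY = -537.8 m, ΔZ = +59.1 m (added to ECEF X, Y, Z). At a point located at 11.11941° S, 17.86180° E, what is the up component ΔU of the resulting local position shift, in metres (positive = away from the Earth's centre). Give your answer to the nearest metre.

The local up (radial) axis is (cos φ cos λ, cos φ sin λ, sin φ), giving ΔU = -571.566 − 161.859 − 11.398 = -744.82 m.

ΔU = -745 m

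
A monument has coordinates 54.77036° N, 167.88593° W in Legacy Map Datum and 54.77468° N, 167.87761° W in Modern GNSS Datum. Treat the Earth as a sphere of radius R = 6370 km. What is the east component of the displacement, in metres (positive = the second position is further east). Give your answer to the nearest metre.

ΔE = 534 m

Δφ = 54.77468° − 54.77036° = +0.00432°; Δλ = -167.87761° − -167.88593° = +0.00832°.
1° along a meridian = πR/180 = 111177 m.
ΔN = Δφ × 111177 = 480.3 m; ΔE = Δλ × 111177 × cos(54.77036°) = +0.00832 × 111177 × 0.576855 = 533.6 m.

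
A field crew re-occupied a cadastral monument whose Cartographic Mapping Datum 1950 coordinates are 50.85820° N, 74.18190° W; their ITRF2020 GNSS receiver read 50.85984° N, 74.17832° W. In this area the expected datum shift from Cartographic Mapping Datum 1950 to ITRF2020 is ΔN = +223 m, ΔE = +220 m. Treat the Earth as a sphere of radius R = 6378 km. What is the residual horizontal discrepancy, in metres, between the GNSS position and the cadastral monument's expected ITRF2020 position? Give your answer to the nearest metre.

Observed coordinate differences: Δφ = +0.00164°, Δλ = +0.00358°.
Converting to metres (1° lat = 111317 m, cos φ = 0.631242): observed ΔN = 182.6 m, observed ΔE = 251.6 m.
Subtracting the expected shift leaves a residual of 182.6 − (223) = -40.4 m north and 251.6 − (220) = 31.6 m east.
Residual distance = √((-40.4)² + 31.6²) = 51.3 m.

51 m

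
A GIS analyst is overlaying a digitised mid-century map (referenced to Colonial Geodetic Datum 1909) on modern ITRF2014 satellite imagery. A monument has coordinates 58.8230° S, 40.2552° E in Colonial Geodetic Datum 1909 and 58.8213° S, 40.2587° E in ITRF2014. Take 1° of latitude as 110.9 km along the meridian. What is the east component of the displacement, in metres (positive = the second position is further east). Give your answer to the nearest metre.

ΔE = 201 m

Δφ = -58.8213° − -58.8230° = +0.0017°; Δλ = 40.2587° − 40.2552° = +0.0035°.
ΔN = Δφ × 110900 = 188.5 m; ΔE = Δλ × 110900 × cos(-58.8230°) = +0.0035 × 110900 × 0.517684 = 200.9 m.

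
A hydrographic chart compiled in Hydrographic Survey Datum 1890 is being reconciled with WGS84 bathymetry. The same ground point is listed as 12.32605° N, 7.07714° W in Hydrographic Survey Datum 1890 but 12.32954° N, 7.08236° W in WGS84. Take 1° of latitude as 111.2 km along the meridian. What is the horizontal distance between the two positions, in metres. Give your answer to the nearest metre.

687 m

Δφ = 12.32954° − 12.32605° = +0.00349°; Δλ = -7.08236° − -7.07714° = -0.00522°.
ΔN = Δφ × 111200 = 388.1 m; ΔE = Δλ × 111200 × cos(12.32605°) = -0.00522 × 111200 × 0.976949 = -567.1 m.
Distance = √(ΔE² + ΔN²) = √((-567.1)² + 388.1²) = 687.2 m.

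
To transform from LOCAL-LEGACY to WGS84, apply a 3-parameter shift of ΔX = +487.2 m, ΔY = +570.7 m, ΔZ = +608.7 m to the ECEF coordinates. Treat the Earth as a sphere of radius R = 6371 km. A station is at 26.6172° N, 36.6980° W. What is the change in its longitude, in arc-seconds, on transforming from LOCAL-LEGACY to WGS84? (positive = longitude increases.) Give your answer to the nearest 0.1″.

Δλ = 27.1″

sin φ = 0.448027, cos φ = 0.894020, sin λ = -0.597597, cos λ = 0.801797.
East component: ΔE = −sin λ·ΔX + cos λ·ΔY = −(-0.597597)(487.2) + (0.801797)(570.7) = 748.73 m.
1° of latitude spans πR/180 = 111195 m; at latitude φ, 1° of longitude spans that × cos φ = 99410.5 m, so Δλ = 748.73 / 99410.5 × 3600 = 27.114″.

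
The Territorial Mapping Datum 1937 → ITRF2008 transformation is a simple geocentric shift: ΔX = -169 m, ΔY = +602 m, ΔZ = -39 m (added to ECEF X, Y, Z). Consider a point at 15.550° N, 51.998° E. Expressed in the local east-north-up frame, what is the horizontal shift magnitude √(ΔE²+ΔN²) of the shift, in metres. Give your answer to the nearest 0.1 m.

At φ = 15.550°, λ = 51.998°: sin φ = 0.268079, cos φ = 0.963397, sin λ = 0.787989, cos λ = 0.615689.
ΔE = −sin λ·ΔX + cos λ·ΔY = −(0.787989)·(-169) + (0.615689)·(602) = 503.81 m.
ΔN = −sin φ cos λ·ΔX − sin φ sin λ·ΔY + cos φ·ΔZ = −(0.268079)(0.615689)(-169) − (0.268079)(0.787989)(602) + (0.963397)(-39) = -136.85 m.
Horizontal magnitude = √(ΔE² + ΔN²) = √(503.81² + (-136.85)²) = 522.07 m.

522.1 m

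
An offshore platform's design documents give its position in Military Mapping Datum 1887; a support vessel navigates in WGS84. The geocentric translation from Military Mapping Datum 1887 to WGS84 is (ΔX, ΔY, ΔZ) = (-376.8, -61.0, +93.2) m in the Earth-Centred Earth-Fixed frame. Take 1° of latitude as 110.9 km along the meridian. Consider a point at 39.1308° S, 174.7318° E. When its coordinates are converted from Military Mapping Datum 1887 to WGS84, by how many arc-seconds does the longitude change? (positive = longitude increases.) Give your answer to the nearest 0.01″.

sin φ = -0.631093, cos φ = 0.775707, sin λ = 0.091818, cos λ = -0.995776.
East component: ΔE = −sin λ·ΔX + cos λ·ΔY = −(0.091818)(-376.8) + (-0.995776)(-61.0) = 95.34 m.
1° of latitude spans 110900 m; at latitude φ, 1° of longitude spans that × cos φ = 86025.9 m, so Δλ = 95.34 / 86025.9 × 3600 = 3.990″.

Δλ = 3.99″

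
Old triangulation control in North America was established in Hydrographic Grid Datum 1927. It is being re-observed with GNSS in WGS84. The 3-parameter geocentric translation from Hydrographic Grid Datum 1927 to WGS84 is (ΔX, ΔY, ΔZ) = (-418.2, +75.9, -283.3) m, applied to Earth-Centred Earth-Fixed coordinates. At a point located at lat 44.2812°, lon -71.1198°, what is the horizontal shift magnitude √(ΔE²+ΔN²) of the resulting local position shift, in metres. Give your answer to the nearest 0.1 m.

375.7 m

At φ = 44.2812°, λ = -71.1198°: sin φ = 0.698180, cos φ = 0.715922, sin λ = -0.946197, cos λ = 0.323590.
ΔE = −sin λ·ΔX + cos λ·ΔY = −(-0.946197)·(-418.2) + (0.323590)·(75.9) = -371.14 m.
ΔN = −sin φ cos λ·ΔX − sin φ sin λ·ΔY + cos φ·ΔZ = −(0.698180)(0.323590)(-418.2) − (0.698180)(-0.946197)(75.9) + (0.715922)(-283.3) = -58.20 m.
Horizontal magnitude = √(ΔE² + ΔN²) = √((-371.14)² + (-58.20)²) = 375.67 m.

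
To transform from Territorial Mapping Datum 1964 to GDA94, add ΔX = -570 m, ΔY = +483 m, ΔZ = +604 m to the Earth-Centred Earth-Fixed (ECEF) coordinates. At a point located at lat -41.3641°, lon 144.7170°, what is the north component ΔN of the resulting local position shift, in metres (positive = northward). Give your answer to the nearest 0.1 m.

ΔN = 945.2 m

At φ = -41.3641°, λ = 144.7170°: sin φ = -0.660842, cos φ = 0.750525, sin λ = 0.577615, cos λ = -0.816309.
ΔN = −sin φ cos λ·ΔX − sin φ sin λ·ΔY + cos φ·ΔZ = −(-0.660842)(-0.816309)(-570) − (-0.660842)(0.577615)(483) + (0.750525)(604) = 945.17 m.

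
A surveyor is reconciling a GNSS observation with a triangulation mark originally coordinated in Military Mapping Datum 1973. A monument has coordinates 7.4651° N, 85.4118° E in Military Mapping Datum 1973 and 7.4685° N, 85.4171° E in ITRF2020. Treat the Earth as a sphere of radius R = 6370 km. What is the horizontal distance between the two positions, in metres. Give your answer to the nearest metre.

Δφ = 7.4685° − 7.4651° = +0.0034°; Δλ = 85.4171° − 85.4118° = +0.0053°.
1° along a meridian = πR/180 = 111177 m.
ΔN = Δφ × 111177 = 378.0 m; ΔE = Δλ × 111177 × cos(7.4651°) = +0.0053 × 111177 × 0.991524 = 584.2 m.
Distance = √(ΔE² + ΔN²) = √(584.2² + 378.0²) = 695.9 m.

696 m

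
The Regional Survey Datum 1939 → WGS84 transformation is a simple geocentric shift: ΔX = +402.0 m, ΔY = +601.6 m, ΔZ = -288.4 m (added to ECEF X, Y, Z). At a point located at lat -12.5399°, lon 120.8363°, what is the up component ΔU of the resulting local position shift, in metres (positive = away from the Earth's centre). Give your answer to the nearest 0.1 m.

ΔU = 365.7 m

At φ = -12.5399°, λ = 120.8363°: sin φ = -0.217119, cos φ = 0.976145, sin λ = 0.858635, cos λ = -0.512587.
ΔU = cos φ cos λ·ΔX + cos φ sin λ·ΔY + sin φ·ΔZ = (0.976145)(-0.512587)(402.0) + (0.976145)(0.858635)(601.6) + (-0.217119)(-288.4) = 365.71 m.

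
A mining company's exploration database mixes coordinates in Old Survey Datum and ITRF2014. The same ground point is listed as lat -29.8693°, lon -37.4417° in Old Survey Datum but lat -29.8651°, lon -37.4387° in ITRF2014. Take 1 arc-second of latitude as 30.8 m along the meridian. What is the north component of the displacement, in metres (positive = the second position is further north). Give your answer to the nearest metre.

ΔN = 466 m

Δφ = -29.8651° − -29.8693° = +0.0042°; Δλ = -37.4387° − -37.4417° = +0.0030°.
1° of latitude = 3600 × 30.80 = 110880 m.
ΔN = Δφ × 110880 = 465.7 m; ΔE = Δλ × 110880 × cos(-29.8693°) = +0.0030 × 110880 × 0.867164 = 288.5 m.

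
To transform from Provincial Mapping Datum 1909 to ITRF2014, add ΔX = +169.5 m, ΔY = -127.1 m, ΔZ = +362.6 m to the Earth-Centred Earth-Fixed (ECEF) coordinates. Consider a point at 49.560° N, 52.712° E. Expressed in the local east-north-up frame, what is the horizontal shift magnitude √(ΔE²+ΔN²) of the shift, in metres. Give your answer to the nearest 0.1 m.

At φ = 49.560°, λ = 52.712°: sin φ = 0.761086, cos φ = 0.648651, sin λ = 0.795600, cos λ = 0.605822.
ΔE = −sin λ·ΔX + cos λ·ΔY = −(0.795600)·(169.5) + (0.605822)·(-127.1) = -211.85 m.
ΔN = −sin φ cos λ·ΔX − sin φ sin λ·ΔY + cos φ·ΔZ = −(0.761086)(0.605822)(169.5) − (0.761086)(0.795600)(-127.1) + (0.648651)(362.6) = 234.01 m.
Horizontal magnitude = √(ΔE² + ΔN²) = √((-211.85)² + 234.01²) = 315.66 m.

315.7 m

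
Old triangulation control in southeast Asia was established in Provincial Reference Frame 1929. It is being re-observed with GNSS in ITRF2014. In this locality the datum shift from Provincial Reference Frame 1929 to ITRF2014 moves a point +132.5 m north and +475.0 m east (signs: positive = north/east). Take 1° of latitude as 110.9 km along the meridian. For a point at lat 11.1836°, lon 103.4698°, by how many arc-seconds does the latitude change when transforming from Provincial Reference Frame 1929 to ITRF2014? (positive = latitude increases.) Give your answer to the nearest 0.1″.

Δφ = 4.3″

1° of latitude = 110.9 km, so Δφ = 132.5 / 110900 = 0.0011948° = 4.301″.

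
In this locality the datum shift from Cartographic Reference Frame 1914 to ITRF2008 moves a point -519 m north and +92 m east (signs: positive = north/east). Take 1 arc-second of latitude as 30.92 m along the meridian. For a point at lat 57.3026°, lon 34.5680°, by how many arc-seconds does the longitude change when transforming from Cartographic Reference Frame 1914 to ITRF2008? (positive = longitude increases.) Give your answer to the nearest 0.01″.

Δλ = 5.51″

At latitude 57.3026°, cos φ = 0.540202.
1″ of longitude at this latitude = 30.92 × cos φ = 16.7030 m, so Δλ = 92.0 / 16.7030 = 5.508″.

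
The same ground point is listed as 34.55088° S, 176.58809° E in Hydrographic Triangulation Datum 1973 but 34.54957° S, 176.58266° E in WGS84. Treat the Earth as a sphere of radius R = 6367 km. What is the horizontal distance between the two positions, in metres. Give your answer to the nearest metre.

518 m

Δφ = -34.54957° − -34.55088° = +0.00131°; Δλ = 176.58266° − 176.58809° = -0.00543°.
1° along a meridian = πR/180 = 111125 m.
ΔN = Δφ × 111125 = 145.6 m; ΔE = Δλ × 111125 × cos(-34.55088°) = -0.00543 × 111125 × 0.823623 = -497.0 m.
Distance = √(ΔE² + ΔN²) = √((-497.0)² + 145.6²) = 517.9 m.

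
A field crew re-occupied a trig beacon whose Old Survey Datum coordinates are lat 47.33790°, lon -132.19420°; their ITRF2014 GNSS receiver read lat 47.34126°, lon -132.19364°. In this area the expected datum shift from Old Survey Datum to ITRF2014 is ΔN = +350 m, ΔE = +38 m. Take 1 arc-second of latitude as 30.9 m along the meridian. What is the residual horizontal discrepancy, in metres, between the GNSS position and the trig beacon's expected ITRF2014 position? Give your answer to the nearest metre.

24 m

Observed coordinate differences: Δφ = +0.00336°, Δλ = +0.00056°.
Converting to metres (1° lat = 111240 m, cos φ = 0.677673): observed ΔN = 373.8 m, observed ΔE = 42.2 m.
Subtracting the expected shift leaves a residual of 373.8 − (350) = 23.8 m north and 42.2 − (38) = 4.2 m east.
Residual distance = √(23.8² + 4.2²) = 24.1 m.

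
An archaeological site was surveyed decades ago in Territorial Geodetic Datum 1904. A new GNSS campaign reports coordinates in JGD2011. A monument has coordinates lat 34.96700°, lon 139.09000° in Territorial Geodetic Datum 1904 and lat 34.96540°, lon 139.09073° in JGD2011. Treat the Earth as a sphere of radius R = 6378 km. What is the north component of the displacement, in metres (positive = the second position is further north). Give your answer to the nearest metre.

Δφ = 34.96540° − 34.96700° = -0.00160°; Δλ = 139.09073° − 139.09000° = +0.00073°.
1° along a meridian = πR/180 = 111317 m.
ΔN = Δφ × 111317 = -178.1 m; ΔE = Δλ × 111317 × cos(34.96700°) = +0.00073 × 111317 × 0.819482 = 66.6 m.

ΔN = -178 m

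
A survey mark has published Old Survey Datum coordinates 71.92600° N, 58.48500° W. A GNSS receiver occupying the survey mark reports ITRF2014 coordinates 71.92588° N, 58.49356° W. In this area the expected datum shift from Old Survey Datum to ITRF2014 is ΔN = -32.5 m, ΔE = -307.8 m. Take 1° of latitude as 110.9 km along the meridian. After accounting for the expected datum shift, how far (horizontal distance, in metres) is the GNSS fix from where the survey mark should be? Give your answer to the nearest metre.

Observed coordinate differences: Δφ = -0.00012°, Δλ = -0.00856°.
Converting to metres (1° lat = 110900 m, cos φ = 0.310245): observed ΔN = -13.3 m, observed ΔE = -294.5 m.
Subtracting the expected shift leaves a residual of -13.3 − (-32.5) = 19.2 m north and -294.5 − (-307.8) = 13.3 m east.
Residual distance = √(19.2² + 13.3²) = 23.3 m.

23 m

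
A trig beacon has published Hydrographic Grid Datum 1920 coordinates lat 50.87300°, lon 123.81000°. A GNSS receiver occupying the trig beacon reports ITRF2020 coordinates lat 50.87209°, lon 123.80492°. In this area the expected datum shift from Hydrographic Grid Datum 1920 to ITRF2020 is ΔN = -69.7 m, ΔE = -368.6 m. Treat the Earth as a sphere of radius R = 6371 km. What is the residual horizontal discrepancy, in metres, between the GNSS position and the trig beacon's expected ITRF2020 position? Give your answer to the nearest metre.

34 m

Observed coordinate differences: Δφ = -0.00091°, Δλ = -0.00508°.
Converting to metres (1° lat = 111195 m, cos φ = 0.631041): observed ΔN = -101.2 m, observed ΔE = -356.5 m.
Subtracting the expected shift leaves a residual of -101.2 − (-69.7) = -31.5 m north and -356.5 − (-368.6) = 12.1 m east.
Residual distance = √((-31.5)² + 12.1²) = 33.7 m.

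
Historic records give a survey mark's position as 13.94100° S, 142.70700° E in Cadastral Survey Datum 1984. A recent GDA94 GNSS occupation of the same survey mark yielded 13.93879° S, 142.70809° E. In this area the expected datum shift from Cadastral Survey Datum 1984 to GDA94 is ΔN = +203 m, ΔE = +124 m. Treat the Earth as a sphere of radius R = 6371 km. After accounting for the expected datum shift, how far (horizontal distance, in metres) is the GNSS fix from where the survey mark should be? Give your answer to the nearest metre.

Observed coordinate differences: Δφ = +0.00221°, Δλ = +0.00109°.
Converting to metres (1° lat = 111195 m, cos φ = 0.970544): observed ΔN = 245.7 m, observed ΔE = 117.6 m.
Subtracting the expected shift leaves a residual of 245.7 − (203) = 42.7 m north and 117.6 − (124) = -6.4 m east.
Residual distance = √(42.7² + (-6.4)²) = 43.2 m.

43 m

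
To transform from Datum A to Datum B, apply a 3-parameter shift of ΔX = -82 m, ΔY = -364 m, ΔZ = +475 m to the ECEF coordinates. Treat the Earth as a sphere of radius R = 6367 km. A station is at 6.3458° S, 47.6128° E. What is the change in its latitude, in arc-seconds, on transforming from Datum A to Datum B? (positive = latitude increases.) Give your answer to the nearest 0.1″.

Δφ = 14.1″

sin φ = -0.110529, cos φ = 0.993873, sin λ = 0.738606, cos λ = 0.674137.
North component: ΔN = −sin φ cos λ·ΔX − sin φ sin λ·ΔY + cos φ·ΔZ = −(-0.110529)(0.674137)(-82) − (-0.110529)(0.738606)(-364) + (0.993873)(475) = 436.26 m.
1° of latitude spans πR/180 = 111125 m, so Δφ = 436.26 / 111125 × 3600 = 14.133″.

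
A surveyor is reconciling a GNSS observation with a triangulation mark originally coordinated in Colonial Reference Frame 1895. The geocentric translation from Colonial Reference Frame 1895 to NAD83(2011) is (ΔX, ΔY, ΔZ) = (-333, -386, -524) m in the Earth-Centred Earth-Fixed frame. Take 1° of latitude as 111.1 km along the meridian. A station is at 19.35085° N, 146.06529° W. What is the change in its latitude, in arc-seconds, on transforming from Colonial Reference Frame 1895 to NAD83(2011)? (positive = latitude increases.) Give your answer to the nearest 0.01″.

sin φ = 0.331352, cos φ = 0.943507, sin λ = -0.558248, cos λ = -0.829674.
North component: ΔN = −sin φ cos λ·ΔX − sin φ sin λ·ΔY + cos φ·ΔZ = −(0.331352)(-0.829674)(-333) − (0.331352)(-0.558248)(-386) + (0.943507)(-524) = -657.35 m.
1° of latitude spans 111100 m, so Δφ = -657.35 / 111100 × 3600 = -21.300″.

Δφ = -21.30″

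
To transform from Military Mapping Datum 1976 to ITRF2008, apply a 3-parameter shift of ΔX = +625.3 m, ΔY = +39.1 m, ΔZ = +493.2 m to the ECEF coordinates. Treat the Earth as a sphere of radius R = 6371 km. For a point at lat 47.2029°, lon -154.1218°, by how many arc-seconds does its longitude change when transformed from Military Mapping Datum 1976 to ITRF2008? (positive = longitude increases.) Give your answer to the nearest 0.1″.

sin φ = 0.733764, cos φ = 0.679404, sin λ = -0.436459, cos λ = -0.899724.
East component: ΔE = −sin λ·ΔX + cos λ·ΔY = −(-0.436459)(625.3) + (-0.899724)(39.1) = 237.74 m.
1° of latitude spans πR/180 = 111195 m; at latitude φ, 1° of longitude spans that × cos φ = 75546.3 m, so Δλ = 237.74 / 75546.3 × 3600 = 11.329″.

Δλ = 11.3″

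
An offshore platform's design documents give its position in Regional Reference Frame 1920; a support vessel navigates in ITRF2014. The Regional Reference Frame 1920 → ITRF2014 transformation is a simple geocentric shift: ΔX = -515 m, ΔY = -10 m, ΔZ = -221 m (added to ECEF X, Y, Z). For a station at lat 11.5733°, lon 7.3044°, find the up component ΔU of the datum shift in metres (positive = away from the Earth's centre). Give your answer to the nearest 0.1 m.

The local up (radial) axis is (cos φ cos λ, cos φ sin λ, sin φ), giving ΔU = -500.435 − 1.246 − 44.337 = -546.02 m.

ΔU = -546.0 m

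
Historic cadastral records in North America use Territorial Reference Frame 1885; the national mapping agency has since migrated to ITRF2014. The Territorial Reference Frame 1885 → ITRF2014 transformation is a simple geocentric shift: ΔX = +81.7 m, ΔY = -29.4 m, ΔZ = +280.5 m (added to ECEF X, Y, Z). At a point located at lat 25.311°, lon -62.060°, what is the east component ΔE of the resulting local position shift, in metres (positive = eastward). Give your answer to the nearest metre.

The local east axis at (φ, λ) is (−sin λ, cos λ, 0), so ΔE = −sin(-62.060°)·81.7 + cos(-62.060°)·(-29.4) = 58.40 m.

ΔE = 58 m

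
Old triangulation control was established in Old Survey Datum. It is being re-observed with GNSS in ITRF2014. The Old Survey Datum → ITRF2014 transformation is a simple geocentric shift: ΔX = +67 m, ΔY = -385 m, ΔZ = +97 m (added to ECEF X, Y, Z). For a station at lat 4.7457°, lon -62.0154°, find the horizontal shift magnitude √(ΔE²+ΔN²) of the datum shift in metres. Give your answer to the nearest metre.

138 m

At φ = 4.7457°, λ = -62.0154°: sin φ = 0.082733, cos φ = 0.996572, sin λ = -0.883074, cos λ = 0.469234.
ΔE = −sin λ·ΔX + cos λ·ΔY = −(-0.883074)·(67) + (0.469234)·(-385) = -121.49 m.
ΔN = −sin φ cos λ·ΔX − sin φ sin λ·ΔY + cos φ·ΔZ = −(0.082733)(0.469234)(67) − (0.082733)(-0.883074)(-385) + (0.996572)(97) = 65.94 m.
Horizontal magnitude = √(ΔE² + ΔN²) = √((-121.49)² + 65.94²) = 138.23 m.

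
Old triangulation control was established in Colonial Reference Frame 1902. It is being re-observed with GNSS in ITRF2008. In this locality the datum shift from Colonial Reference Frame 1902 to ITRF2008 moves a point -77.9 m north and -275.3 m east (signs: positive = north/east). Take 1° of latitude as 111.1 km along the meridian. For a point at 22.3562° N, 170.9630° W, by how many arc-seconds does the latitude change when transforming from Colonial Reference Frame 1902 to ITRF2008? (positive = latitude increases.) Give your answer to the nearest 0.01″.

1° of latitude = 111.1 km, so Δφ = -77.9 / 111100 = -0.0007012° = -2.524″.

Δφ = -2.52″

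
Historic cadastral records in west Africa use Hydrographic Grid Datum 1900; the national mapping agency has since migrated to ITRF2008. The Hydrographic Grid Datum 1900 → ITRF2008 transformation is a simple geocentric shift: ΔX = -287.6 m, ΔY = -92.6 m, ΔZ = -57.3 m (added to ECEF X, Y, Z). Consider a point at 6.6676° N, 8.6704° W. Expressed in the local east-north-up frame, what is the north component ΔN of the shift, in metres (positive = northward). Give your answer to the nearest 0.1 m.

At φ = 6.6676°, λ = -8.6704°: sin φ = 0.116109, cos φ = 0.993236, sin λ = -0.150750, cos λ = 0.988572.
ΔN = −sin φ cos λ·ΔX − sin φ sin λ·ΔY + cos φ·ΔZ = −(0.116109)(0.988572)(-287.6) − (0.116109)(-0.150750)(-92.6) + (0.993236)(-57.3) = -25.52 m.

ΔN = -25.5 m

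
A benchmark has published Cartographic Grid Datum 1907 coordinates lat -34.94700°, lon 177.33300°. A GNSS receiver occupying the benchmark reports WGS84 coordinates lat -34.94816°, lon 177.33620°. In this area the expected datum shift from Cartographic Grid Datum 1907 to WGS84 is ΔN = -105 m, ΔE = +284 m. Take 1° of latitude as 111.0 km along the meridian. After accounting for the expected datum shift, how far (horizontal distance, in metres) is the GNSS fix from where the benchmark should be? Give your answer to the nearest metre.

25 m

Observed coordinate differences: Δφ = -0.00116°, Δλ = +0.00320°.
Converting to metres (1° lat = 111000 m, cos φ = 0.819682): observed ΔN = -128.8 m, observed ΔE = 291.2 m.
Subtracting the expected shift leaves a residual of -128.8 − (-105) = -23.8 m north and 291.2 − (284) = 7.2 m east.
Residual distance = √((-23.8)² + 7.2²) = 24.8 m.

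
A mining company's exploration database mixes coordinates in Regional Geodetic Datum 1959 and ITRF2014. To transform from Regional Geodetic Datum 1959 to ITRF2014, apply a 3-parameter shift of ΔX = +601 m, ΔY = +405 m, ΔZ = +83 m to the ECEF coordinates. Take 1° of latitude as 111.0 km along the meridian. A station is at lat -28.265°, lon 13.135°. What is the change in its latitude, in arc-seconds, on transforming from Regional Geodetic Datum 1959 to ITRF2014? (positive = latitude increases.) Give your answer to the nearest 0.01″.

sin φ = -0.473550, cos φ = 0.880767, sin λ = 0.227246, cos λ = 0.973837.
North component: ΔN = −sin φ cos λ·ΔX − sin φ sin λ·ΔY + cos φ·ΔZ = −(-0.473550)(0.973837)(601) − (-0.473550)(0.227246)(405) + (0.880767)(83) = 393.84 m.
1° of latitude spans 111000 m, so Δφ = 393.84 / 111000 × 3600 = 12.773″.

Δφ = 12.77″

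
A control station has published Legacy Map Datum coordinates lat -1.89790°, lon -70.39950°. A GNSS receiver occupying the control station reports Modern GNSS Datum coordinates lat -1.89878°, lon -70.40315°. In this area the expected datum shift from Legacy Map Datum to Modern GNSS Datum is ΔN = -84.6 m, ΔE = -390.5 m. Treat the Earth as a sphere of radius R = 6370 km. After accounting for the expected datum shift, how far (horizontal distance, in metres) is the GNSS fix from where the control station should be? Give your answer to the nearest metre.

Observed coordinate differences: Δφ = -0.00088°, Δλ = -0.00365°.
Converting to metres (1° lat = 111177 m, cos φ = 0.999451): observed ΔN = -97.8 m, observed ΔE = -405.6 m.
Subtracting the expected shift leaves a residual of -97.8 − (-84.6) = -13.2 m north and -405.6 − (-390.5) = -15.1 m east.
Residual distance = √((-13.2)² + (-15.1)²) = 20.1 m.

20 m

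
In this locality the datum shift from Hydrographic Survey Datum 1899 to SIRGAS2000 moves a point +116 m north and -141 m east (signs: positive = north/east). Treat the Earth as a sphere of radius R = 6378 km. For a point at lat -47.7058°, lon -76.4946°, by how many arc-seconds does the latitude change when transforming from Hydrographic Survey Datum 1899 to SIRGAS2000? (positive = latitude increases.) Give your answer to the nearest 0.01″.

Δφ = 3.75″

On a sphere of radius R, 1 rad of latitude = R, so Δφ = ΔN / R = 116.0 / 6378000 = 1.8188e-05 rad = 3.751″.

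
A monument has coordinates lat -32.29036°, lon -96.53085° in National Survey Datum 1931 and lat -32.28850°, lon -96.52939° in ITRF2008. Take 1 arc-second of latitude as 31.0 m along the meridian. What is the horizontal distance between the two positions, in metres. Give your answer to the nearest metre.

249 m

Δφ = -32.28850° − -32.29036° = +0.00186°; Δλ = -96.52939° − -96.53085° = +0.00146°.
1° of latitude = 3600 × 31.00 = 111600 m.
ΔN = Δφ × 111600 = 207.6 m; ΔE = Δλ × 111600 × cos(-32.29036°) = +0.00146 × 111600 × 0.845352 = 137.7 m.
Distance = √(ΔE² + ΔN²) = √(137.7² + 207.6²) = 249.1 m.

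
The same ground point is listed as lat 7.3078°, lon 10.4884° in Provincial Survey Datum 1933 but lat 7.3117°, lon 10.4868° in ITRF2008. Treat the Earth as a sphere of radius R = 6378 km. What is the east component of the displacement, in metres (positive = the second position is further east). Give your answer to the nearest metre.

Δφ = 7.3117° − 7.3078° = +0.0039°; Δλ = 10.4868° − 10.4884° = -0.0016°.
1° along a meridian = πR/180 = 111317 m.
ΔN = Δφ × 111317 = 434.1 m; ΔE = Δλ × 111317 × cos(7.3078°) = -0.0016 × 111317 × 0.991877 = -176.7 m.

ΔE = -177 m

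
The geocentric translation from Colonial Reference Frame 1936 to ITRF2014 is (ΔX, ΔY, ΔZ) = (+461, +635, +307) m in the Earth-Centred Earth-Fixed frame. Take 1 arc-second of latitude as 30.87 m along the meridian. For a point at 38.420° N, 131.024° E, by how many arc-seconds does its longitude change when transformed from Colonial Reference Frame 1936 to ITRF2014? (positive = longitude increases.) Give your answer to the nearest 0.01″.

Δλ = -31.61″

sin φ = 0.621421, cos φ = 0.783477, sin λ = 0.754435, cos λ = -0.656375.
East component: ΔE = −sin λ·ΔX + cos λ·ΔY = −(0.754435)(461) + (-0.656375)(635) = -764.59 m.
1° of latitude spans 3600 × 30.87 = 111132 m; at latitude φ, 1° of longitude spans that × cos φ = 87069.3 m, so Δλ = -764.59 / 87069.3 × 3600 = -31.613″.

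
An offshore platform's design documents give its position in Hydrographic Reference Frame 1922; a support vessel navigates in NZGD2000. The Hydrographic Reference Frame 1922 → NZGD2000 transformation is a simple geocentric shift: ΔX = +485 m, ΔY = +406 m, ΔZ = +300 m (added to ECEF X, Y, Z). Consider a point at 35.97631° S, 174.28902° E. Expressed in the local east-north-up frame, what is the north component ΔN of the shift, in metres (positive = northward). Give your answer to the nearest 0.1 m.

The local north axis is (−sin φ cos λ, −sin φ sin λ, cos φ), giving ΔN = -283.499 + 23.734 + 242.778 = -16.99 m.

ΔN = -17.0 m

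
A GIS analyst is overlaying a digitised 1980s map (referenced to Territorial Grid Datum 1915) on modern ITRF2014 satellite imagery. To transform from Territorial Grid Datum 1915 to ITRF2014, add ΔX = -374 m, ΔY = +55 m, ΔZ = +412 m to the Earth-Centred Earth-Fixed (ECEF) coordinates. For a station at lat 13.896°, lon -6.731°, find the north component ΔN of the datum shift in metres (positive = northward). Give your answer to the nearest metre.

At φ = 13.896°, λ = -6.731°: sin φ = 0.240160, cos φ = 0.970733, sin λ = -0.117208, cos λ = 0.993107.
ΔN = −sin φ cos λ·ΔX − sin φ sin λ·ΔY + cos φ·ΔZ = −(0.240160)(0.993107)(-374) − (0.240160)(-0.117208)(55) + (0.970733)(412) = 490.69 m.

ΔN = 491 m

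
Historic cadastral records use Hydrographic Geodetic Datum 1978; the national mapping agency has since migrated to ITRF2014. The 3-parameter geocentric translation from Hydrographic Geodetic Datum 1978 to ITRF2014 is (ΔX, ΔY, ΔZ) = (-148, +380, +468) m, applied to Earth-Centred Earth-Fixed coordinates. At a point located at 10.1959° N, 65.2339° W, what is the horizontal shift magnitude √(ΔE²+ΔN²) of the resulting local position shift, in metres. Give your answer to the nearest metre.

At φ = 10.1959°, λ = -65.2339°: sin φ = 0.177014, cos φ = 0.984208, sin λ = -0.908025, cos λ = 0.418915.
ΔE = −sin λ·ΔX + cos λ·ΔY = −(-0.908025)·(-148) + (0.418915)·(380) = 24.80 m.
ΔN = −sin φ cos λ·ΔX − sin φ sin λ·ΔY + cos φ·ΔZ = −(0.177014)(0.418915)(-148) − (0.177014)(-0.908025)(380) + (0.984208)(468) = 532.66 m.
Horizontal magnitude = √(ΔE² + ΔN²) = √(24.80² + 532.66²) = 533.24 m.

533 m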